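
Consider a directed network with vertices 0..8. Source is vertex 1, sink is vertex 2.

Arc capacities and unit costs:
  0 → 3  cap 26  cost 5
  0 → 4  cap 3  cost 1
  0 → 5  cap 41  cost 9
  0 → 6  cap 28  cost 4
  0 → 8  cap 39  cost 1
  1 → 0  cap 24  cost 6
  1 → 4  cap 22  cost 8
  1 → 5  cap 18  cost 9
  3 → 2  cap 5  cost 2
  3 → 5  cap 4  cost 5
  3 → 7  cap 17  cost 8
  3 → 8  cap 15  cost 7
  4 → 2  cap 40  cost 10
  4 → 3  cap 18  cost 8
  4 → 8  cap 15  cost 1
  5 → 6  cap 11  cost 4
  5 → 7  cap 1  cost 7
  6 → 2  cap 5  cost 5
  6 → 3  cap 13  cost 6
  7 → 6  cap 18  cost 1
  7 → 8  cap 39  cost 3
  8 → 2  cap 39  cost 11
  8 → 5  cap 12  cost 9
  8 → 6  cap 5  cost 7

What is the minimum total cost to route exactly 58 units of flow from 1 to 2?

Minimum cost for 58 units: 1087

shortest-cost path #1: 1→0→3→2 push 5 @ unit cost 13 (adds 65)
shortest-cost path #2: 1→0→6→2 push 5 @ unit cost 15 (adds 75)
shortest-cost path #3: 1→0→4→2 push 3 @ unit cost 17 (adds 51)
shortest-cost path #4: 1→4→2 push 22 @ unit cost 18 (adds 396)
shortest-cost path #5: 1→0→8→2 push 11 @ unit cost 18 (adds 198)
shortest-cost path #6: 1→5→6→0→8→2 push 5 @ unit cost 21 (adds 105)
shortest-cost path #7: 1→5→6→3→0→8→2 push 5 @ unit cost 26 (adds 130)
shortest-cost path #8: 1→5→7→8→2 push 1 @ unit cost 30 (adds 30)
shortest-cost path #9: 1→5→6→3→8→2 push 1 @ unit cost 37 (adds 37)
total cost = 1087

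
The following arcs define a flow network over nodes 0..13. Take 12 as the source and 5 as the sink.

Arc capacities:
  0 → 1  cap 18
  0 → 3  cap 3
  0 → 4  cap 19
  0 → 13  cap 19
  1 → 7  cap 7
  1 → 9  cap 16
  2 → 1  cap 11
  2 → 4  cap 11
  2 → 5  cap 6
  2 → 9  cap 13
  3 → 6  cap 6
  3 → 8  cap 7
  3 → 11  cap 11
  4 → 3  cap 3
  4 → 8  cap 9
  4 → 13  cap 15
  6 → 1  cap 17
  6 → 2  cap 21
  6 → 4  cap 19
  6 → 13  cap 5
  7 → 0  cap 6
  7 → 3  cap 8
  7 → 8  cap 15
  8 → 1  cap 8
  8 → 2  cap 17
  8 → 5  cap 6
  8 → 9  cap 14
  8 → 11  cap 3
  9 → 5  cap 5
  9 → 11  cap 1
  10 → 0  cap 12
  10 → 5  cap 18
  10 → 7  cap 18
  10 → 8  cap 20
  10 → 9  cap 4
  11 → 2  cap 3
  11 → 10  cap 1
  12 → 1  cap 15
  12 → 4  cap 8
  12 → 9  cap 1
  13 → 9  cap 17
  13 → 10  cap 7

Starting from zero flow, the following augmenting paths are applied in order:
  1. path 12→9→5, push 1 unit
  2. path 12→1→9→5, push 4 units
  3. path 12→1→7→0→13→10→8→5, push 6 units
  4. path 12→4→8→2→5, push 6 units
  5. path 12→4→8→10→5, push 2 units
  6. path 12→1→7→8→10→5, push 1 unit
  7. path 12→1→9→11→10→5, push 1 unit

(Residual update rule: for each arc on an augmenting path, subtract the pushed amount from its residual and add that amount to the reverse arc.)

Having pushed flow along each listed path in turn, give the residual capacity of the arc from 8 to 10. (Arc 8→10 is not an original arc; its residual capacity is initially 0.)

Residual capacity of (8,10): 3

after path 1 (12→9→5, push 1): res(8,10)=0
after path 2 (12→1→9→5, push 4): res(8,10)=0
after path 3 (12→1→7→0→13→10→8→5, push 6): res(8,10)=6
after path 4 (12→4→8→2→5, push 6): res(8,10)=6
after path 5 (12→4→8→10→5, push 2): res(8,10)=4
after path 6 (12→1→7→8→10→5, push 1): res(8,10)=3
after path 7 (12→1→9→11→10→5, push 1): res(8,10)=3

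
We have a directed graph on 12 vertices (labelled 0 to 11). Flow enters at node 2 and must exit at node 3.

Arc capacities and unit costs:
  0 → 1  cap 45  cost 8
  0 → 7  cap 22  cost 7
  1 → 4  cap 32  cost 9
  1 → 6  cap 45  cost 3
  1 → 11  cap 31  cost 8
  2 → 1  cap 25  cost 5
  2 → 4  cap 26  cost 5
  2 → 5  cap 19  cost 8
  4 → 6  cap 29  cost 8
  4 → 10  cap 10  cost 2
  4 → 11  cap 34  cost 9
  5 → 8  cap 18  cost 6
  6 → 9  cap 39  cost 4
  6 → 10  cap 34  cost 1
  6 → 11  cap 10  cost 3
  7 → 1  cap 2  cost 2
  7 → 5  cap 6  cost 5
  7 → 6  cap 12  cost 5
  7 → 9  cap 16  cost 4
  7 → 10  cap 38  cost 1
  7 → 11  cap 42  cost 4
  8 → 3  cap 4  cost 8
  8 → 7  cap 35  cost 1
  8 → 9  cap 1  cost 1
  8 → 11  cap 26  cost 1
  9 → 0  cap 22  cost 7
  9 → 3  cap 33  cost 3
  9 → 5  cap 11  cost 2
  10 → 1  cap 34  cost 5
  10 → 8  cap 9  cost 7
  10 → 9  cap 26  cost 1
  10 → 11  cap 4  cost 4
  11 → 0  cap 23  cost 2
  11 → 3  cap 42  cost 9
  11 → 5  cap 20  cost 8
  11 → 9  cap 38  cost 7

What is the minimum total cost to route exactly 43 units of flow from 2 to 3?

Minimum cost for 43 units: 643

shortest-cost path #1: 2→4→10→9→3 push 10 @ unit cost 11 (adds 110)
shortest-cost path #2: 2→1→6→10→9→3 push 16 @ unit cost 13 (adds 208)
shortest-cost path #3: 2→1→6→9→3 push 7 @ unit cost 15 (adds 105)
shortest-cost path #4: 2→1→6→11→3 push 2 @ unit cost 20 (adds 40)
shortest-cost path #5: 2→5→8→3 push 4 @ unit cost 22 (adds 88)
shortest-cost path #6: 2→4→11→3 push 4 @ unit cost 23 (adds 92)
total cost = 643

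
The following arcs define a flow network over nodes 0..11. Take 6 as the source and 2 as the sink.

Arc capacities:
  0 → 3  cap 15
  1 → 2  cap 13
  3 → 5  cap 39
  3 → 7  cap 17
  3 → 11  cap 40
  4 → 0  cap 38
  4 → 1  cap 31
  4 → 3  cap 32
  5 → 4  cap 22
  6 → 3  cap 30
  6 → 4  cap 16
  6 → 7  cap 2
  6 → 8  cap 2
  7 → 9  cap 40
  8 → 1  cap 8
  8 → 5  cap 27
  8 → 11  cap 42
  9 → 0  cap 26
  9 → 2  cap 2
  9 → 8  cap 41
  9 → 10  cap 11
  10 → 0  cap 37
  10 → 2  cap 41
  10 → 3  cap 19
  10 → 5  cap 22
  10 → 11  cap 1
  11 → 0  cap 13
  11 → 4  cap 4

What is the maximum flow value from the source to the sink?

Maximum flow value: 26

augment #1: 6→4→1→2 bottleneck 13, total now 13
augment #2: 6→7→9→2 bottleneck 2, total now 15
augment #3: 6→3→7→9→10→2 bottleneck 11, total now 26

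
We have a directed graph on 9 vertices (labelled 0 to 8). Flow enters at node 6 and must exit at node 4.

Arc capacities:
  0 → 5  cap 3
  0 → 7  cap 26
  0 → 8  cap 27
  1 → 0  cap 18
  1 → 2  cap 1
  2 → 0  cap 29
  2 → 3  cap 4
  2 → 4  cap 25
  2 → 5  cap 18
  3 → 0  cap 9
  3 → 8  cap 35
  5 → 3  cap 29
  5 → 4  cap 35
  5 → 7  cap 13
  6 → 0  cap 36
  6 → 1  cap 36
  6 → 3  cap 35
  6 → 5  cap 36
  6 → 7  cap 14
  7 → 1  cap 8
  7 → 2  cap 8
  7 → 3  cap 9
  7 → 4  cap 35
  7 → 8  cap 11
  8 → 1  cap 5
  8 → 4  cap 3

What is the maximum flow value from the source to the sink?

augment #1: 6→5→4 bottleneck 35, total now 35
augment #2: 6→7→4 bottleneck 14, total now 49
augment #3: 6→0→7→4 bottleneck 21, total now 70
augment #4: 6→0→8→4 bottleneck 3, total now 73
augment #5: 6→1→2→4 bottleneck 1, total now 74
augment #6: 6→0→7→2→4 bottleneck 5, total now 79
augment #7: 6→5→7→2→4 bottleneck 1, total now 80
augment #8: 6→0→5→7→2→4 bottleneck 2, total now 82

Maximum flow value: 82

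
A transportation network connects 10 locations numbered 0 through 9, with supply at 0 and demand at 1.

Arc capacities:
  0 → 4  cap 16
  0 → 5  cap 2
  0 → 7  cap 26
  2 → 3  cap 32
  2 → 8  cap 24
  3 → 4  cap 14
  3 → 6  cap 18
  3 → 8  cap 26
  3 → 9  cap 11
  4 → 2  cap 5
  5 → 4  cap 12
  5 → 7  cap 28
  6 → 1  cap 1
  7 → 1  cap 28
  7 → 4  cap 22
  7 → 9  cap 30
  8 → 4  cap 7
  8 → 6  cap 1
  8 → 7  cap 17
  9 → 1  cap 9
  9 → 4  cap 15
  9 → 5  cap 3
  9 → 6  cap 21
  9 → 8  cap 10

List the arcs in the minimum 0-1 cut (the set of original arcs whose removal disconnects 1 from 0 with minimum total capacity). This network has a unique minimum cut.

Min-cut arcs: {(0,5), (0,7), (4,2)} (total capacity 33)

augment #1: 0→7→1 push 26
augment #2: 0→5→7→1 push 2
augment #3: 0→4→2→3→6→1 push 1
augment #4: 0→4→2→3→9→1 push 4
max flow = 33; residual-reachable set from 0 gives S-side
cut edges (S→T): {(0,5), (0,7), (4,2)} total cap 33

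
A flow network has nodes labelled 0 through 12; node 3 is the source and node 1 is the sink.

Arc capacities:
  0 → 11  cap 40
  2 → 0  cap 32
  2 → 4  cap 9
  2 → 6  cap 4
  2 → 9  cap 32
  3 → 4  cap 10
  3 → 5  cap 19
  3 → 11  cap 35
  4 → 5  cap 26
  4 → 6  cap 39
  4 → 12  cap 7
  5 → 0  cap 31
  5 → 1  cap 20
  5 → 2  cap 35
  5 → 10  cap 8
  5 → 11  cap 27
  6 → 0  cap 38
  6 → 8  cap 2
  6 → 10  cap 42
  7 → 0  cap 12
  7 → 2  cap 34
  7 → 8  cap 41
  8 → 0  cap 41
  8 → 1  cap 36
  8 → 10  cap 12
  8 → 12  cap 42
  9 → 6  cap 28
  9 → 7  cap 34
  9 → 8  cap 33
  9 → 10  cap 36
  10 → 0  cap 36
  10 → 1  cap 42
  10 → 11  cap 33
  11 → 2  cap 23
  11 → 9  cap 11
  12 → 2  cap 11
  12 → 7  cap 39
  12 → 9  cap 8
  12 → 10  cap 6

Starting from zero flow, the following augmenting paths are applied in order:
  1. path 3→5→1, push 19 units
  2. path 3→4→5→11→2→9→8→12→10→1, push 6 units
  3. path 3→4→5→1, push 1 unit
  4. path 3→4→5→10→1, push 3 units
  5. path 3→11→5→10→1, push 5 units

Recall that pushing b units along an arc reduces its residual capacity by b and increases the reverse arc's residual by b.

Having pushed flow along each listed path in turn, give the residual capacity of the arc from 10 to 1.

Residual capacity of (10,1): 28

after path 1 (3→5→1, push 19): res(10,1)=42
after path 2 (3→4→5→11→2→9→8→12→10→1, push 6): res(10,1)=36
after path 3 (3→4→5→1, push 1): res(10,1)=36
after path 4 (3→4→5→10→1, push 3): res(10,1)=33
after path 5 (3→11→5→10→1, push 5): res(10,1)=28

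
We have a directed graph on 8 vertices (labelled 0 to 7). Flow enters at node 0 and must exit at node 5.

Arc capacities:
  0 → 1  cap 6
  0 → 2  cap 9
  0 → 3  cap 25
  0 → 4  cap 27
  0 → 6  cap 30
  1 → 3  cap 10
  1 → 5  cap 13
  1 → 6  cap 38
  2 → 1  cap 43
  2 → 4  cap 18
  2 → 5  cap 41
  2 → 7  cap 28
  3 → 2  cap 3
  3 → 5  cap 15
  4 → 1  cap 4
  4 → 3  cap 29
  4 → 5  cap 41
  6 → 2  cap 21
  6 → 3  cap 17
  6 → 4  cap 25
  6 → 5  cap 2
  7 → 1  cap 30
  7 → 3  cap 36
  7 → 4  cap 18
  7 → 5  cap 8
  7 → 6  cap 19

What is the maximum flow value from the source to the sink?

Maximum flow value: 90

augment #1: 0→1→5 bottleneck 6, total now 6
augment #2: 0→2→5 bottleneck 9, total now 15
augment #3: 0→3→5 bottleneck 15, total now 30
augment #4: 0→4→5 bottleneck 27, total now 57
augment #5: 0→6→5 bottleneck 2, total now 59
augment #6: 0→3→2→5 bottleneck 3, total now 62
augment #7: 0→6→2→5 bottleneck 21, total now 83
augment #8: 0→6→4→5 bottleneck 7, total now 90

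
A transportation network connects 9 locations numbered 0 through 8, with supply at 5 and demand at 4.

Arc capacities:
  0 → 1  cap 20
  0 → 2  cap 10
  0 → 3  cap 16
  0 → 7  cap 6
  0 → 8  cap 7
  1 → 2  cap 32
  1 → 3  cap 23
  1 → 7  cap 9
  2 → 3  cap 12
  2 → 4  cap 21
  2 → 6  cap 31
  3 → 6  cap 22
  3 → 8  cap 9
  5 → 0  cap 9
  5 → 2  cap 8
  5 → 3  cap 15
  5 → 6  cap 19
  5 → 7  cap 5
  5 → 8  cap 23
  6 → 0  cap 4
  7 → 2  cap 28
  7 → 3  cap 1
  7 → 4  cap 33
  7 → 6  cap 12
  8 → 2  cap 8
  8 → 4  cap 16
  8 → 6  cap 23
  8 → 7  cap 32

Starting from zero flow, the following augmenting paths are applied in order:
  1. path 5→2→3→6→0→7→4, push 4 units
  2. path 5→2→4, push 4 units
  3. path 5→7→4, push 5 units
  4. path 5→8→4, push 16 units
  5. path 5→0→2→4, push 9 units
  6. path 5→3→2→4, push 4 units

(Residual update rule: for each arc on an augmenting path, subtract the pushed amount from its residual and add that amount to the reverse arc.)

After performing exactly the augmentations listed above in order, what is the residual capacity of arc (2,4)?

Residual capacity of (2,4): 4

after path 1 (5→2→3→6→0→7→4, push 4): res(2,4)=21
after path 2 (5→2→4, push 4): res(2,4)=17
after path 3 (5→7→4, push 5): res(2,4)=17
after path 4 (5→8→4, push 16): res(2,4)=17
after path 5 (5→0→2→4, push 9): res(2,4)=8
after path 6 (5→3→2→4, push 4): res(2,4)=4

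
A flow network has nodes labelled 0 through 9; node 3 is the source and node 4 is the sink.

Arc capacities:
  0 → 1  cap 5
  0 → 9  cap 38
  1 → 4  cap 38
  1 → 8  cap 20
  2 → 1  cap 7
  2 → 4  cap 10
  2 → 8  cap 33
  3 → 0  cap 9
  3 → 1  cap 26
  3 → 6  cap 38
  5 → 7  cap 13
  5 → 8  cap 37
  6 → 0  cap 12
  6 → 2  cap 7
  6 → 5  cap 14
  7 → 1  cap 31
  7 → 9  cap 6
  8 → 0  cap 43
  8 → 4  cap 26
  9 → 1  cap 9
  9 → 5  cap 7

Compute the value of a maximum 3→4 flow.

Maximum flow value: 68

augment #1: 3→1→4 bottleneck 26, total now 26
augment #2: 3→0→1→4 bottleneck 5, total now 31
augment #3: 3→6→2→4 bottleneck 7, total now 38
augment #4: 3→0→9→1→4 bottleneck 4, total now 42
augment #5: 3→6→5→8→4 bottleneck 14, total now 56
augment #6: 3→6→0→9→1→4 bottleneck 3, total now 59
augment #7: 3→6→0→9→1→8→4 bottleneck 2, total now 61
augment #8: 3→6→0→9→5→8→4 bottleneck 7, total now 68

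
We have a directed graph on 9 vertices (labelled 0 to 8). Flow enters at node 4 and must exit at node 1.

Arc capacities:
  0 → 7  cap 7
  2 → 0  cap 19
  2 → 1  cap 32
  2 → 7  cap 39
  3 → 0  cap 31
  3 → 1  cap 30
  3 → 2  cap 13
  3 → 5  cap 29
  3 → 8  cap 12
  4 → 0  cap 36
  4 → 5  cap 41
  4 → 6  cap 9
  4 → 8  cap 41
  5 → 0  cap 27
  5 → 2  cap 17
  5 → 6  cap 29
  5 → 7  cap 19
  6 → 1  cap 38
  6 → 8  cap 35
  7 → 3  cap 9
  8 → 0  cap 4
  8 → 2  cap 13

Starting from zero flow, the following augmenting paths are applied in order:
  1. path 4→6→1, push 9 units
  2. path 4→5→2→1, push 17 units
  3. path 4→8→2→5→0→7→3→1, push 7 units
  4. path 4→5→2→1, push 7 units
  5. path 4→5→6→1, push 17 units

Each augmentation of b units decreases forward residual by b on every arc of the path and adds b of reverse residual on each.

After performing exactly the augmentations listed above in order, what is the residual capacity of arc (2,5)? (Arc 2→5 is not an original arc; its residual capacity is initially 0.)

after path 1 (4→6→1, push 9): res(2,5)=0
after path 2 (4→5→2→1, push 17): res(2,5)=17
after path 3 (4→8→2→5→0→7→3→1, push 7): res(2,5)=10
after path 4 (4→5→2→1, push 7): res(2,5)=17
after path 5 (4→5→6→1, push 17): res(2,5)=17

Residual capacity of (2,5): 17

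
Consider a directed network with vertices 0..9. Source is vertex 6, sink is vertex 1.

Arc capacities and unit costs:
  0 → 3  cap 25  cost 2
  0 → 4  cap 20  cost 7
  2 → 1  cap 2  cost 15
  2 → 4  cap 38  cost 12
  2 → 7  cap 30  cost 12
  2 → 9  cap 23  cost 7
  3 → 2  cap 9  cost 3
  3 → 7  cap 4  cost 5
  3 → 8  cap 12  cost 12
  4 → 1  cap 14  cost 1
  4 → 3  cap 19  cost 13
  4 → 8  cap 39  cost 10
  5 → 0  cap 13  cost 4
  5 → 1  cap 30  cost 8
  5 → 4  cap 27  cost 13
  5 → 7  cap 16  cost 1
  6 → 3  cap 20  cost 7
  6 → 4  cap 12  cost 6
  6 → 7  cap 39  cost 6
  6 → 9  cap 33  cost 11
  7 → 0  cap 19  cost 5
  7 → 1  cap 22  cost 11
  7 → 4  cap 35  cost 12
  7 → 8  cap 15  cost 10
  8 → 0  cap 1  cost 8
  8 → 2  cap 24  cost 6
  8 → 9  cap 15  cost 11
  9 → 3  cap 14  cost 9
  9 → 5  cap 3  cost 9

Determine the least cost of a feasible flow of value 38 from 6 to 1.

shortest-cost path #1: 6→4→1 push 12 @ unit cost 7 (adds 84)
shortest-cost path #2: 6→7→1 push 22 @ unit cost 17 (adds 374)
shortest-cost path #3: 6→7→4→1 push 2 @ unit cost 19 (adds 38)
shortest-cost path #4: 6→3→2→1 push 2 @ unit cost 25 (adds 50)
total cost = 546

Minimum cost for 38 units: 546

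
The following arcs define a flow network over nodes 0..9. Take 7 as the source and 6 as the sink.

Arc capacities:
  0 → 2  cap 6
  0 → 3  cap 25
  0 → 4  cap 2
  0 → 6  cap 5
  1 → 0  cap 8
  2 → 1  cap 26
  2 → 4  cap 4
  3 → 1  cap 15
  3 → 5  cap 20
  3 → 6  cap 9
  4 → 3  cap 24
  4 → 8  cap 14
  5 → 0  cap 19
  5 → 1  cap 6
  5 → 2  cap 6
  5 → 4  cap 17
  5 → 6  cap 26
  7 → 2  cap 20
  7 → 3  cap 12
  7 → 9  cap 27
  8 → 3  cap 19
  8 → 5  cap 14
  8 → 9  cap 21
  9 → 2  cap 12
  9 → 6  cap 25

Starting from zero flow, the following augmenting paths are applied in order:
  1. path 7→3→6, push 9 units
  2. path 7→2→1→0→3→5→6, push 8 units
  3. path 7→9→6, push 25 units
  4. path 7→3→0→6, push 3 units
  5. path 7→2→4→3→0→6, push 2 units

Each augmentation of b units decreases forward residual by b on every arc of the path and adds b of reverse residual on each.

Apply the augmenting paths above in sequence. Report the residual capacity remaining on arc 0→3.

Residual capacity of (0,3): 22

after path 1 (7→3→6, push 9): res(0,3)=25
after path 2 (7→2→1→0→3→5→6, push 8): res(0,3)=17
after path 3 (7→9→6, push 25): res(0,3)=17
after path 4 (7→3→0→6, push 3): res(0,3)=20
after path 5 (7→2→4→3→0→6, push 2): res(0,3)=22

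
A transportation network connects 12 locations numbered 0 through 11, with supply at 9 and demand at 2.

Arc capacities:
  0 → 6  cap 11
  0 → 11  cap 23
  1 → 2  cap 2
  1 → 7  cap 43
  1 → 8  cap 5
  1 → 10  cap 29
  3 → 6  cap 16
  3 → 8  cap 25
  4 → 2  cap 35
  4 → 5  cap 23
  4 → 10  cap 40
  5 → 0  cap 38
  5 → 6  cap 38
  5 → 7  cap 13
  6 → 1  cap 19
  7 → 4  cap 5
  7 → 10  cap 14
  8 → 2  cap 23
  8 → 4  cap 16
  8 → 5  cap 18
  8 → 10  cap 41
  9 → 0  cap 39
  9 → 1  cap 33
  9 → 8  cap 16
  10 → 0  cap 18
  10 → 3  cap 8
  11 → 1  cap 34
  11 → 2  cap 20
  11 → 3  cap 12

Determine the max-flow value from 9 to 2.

augment #1: 9→1→2 bottleneck 2, total now 2
augment #2: 9→8→2 bottleneck 16, total now 18
augment #3: 9→0→11→2 bottleneck 20, total now 38
augment #4: 9→1→8→2 bottleneck 5, total now 43
augment #5: 9→1→7→4→2 bottleneck 5, total now 48
augment #6: 9→0→11→3→8→2 bottleneck 2, total now 50
augment #7: 9→0→11→3→8→4→2 bottleneck 1, total now 51
augment #8: 9→1→10→3→8→4→2 bottleneck 8, total now 59

Maximum flow value: 59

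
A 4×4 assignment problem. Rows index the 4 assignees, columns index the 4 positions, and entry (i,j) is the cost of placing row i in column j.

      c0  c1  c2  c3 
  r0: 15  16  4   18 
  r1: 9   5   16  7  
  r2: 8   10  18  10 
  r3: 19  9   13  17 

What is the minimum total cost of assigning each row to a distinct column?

optimal assignment: row0→col2 (cost 4), row1→col3 (cost 7), row2→col0 (cost 8), row3→col1 (cost 9)
total = 4 + 7 + 8 + 9 = 28

Minimum assignment cost: 28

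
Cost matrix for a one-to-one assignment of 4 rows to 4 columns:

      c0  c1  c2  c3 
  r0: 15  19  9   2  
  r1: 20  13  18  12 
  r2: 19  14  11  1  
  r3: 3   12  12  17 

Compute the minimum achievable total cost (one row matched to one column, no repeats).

Minimum assignment cost: 26

optimal assignment: row0→col2 (cost 9), row1→col1 (cost 13), row2→col3 (cost 1), row3→col0 (cost 3)
total = 9 + 13 + 1 + 3 = 26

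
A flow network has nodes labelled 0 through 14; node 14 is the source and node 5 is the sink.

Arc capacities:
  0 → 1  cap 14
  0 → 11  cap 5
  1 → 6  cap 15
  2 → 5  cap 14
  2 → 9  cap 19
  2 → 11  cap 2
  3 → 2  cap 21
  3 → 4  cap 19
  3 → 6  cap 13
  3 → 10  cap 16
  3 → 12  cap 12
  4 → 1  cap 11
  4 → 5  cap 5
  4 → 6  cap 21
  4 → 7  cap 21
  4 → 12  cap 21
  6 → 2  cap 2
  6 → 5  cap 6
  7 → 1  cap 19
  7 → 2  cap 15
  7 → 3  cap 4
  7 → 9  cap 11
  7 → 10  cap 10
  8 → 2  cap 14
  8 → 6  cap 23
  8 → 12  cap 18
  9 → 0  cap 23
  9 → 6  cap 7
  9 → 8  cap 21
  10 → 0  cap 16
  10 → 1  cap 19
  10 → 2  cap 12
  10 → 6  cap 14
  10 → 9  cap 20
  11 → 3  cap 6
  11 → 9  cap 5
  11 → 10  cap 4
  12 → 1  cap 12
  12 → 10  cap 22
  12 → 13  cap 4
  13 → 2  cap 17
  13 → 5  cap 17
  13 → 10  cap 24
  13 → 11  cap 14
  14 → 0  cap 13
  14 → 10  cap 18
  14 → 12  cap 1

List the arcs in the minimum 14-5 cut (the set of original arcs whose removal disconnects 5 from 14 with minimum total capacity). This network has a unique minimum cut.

augment #1: 14→10→2→5 push 12
augment #2: 14→10→6→5 push 6
augment #3: 14→12→13→5 push 1
augment #4: 14→0→1→6→2→5 push 2
augment #5: 14→0→11→3→4→5 push 5
augment #6: 14→0→1→6→10→9→8→12→13→5 push 3
max flow = 29; residual-reachable set from 14 gives S-side
cut edges (S→T): {(2,5), (4,5), (6,5), (12,13)} total cap 29

Min-cut arcs: {(2,5), (4,5), (6,5), (12,13)} (total capacity 29)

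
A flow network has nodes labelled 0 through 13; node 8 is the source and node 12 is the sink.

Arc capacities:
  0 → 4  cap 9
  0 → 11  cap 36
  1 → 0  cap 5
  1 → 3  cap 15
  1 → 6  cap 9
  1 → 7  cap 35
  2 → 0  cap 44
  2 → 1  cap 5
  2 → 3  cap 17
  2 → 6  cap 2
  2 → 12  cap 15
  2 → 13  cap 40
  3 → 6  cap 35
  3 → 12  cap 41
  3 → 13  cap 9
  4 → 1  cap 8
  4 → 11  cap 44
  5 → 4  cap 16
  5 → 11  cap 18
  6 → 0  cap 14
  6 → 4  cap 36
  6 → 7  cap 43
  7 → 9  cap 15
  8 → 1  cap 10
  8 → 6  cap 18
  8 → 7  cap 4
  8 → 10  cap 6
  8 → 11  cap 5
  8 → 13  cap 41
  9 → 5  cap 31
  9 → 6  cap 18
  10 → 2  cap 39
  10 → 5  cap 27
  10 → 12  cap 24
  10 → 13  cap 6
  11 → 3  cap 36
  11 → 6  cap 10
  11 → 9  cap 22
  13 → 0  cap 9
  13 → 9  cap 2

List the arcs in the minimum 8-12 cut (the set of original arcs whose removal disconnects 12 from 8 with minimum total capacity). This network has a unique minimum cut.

Min-cut arcs: {(3,12), (8,10)} (total capacity 47)

augment #1: 8→10→12 push 6
augment #2: 8→1→3→12 push 10
augment #3: 8→11→3→12 push 5
augment #4: 8→6→0→11→3→12 push 14
augment #5: 8→6→4→1→3→12 push 4
augment #6: 8→13→0→11→3→12 push 8
max flow = 47; residual-reachable set from 8 gives S-side
cut edges (S→T): {(3,12), (8,10)} total cap 47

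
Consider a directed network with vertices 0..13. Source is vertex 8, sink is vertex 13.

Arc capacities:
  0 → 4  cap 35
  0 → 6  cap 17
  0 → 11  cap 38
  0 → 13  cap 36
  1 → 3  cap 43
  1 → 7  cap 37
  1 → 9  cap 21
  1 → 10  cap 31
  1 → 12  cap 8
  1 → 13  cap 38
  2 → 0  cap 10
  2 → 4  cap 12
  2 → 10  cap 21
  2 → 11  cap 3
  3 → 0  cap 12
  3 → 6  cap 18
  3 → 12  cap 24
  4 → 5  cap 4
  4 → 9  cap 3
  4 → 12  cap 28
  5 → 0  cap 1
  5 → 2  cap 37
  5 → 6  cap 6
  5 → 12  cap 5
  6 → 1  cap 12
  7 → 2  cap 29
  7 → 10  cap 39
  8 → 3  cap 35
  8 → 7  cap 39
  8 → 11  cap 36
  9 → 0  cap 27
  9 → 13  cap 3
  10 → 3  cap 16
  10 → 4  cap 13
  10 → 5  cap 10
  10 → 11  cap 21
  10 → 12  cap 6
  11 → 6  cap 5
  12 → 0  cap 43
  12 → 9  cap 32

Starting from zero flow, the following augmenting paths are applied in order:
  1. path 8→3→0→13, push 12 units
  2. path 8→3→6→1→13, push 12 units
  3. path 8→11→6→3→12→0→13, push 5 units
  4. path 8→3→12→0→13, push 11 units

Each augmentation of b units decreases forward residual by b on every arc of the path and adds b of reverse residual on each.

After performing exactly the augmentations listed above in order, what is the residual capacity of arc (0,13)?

Residual capacity of (0,13): 8

after path 1 (8→3→0→13, push 12): res(0,13)=24
after path 2 (8→3→6→1→13, push 12): res(0,13)=24
after path 3 (8→11→6→3→12→0→13, push 5): res(0,13)=19
after path 4 (8→3→12→0→13, push 11): res(0,13)=8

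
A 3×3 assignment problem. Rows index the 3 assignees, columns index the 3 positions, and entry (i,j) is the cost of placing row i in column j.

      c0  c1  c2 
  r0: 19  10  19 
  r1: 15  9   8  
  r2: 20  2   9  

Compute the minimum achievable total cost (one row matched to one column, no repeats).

Minimum assignment cost: 29

optimal assignment: row0→col0 (cost 19), row1→col2 (cost 8), row2→col1 (cost 2)
total = 19 + 8 + 2 = 29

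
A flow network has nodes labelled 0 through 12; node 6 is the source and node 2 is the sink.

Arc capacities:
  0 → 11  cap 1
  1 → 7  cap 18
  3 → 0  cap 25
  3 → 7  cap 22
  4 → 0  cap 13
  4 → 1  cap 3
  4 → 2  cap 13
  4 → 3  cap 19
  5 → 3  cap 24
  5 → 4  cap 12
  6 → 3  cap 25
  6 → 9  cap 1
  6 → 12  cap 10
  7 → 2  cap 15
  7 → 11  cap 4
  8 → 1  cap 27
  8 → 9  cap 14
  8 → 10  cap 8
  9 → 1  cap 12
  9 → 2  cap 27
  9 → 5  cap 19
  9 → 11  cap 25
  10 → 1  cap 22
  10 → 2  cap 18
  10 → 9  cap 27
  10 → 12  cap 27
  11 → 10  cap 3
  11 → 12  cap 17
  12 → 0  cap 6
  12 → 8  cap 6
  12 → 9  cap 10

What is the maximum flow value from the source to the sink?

augment #1: 6→9→2 bottleneck 1, total now 1
augment #2: 6→3→7→2 bottleneck 15, total now 16
augment #3: 6→12→9→2 bottleneck 10, total now 26
augment #4: 6→3→0→11→10→2 bottleneck 1, total now 27
augment #5: 6→3→7→11→10→2 bottleneck 2, total now 29
augment #6: 6→3→7→11→12→8→9→2 bottleneck 2, total now 31

Maximum flow value: 31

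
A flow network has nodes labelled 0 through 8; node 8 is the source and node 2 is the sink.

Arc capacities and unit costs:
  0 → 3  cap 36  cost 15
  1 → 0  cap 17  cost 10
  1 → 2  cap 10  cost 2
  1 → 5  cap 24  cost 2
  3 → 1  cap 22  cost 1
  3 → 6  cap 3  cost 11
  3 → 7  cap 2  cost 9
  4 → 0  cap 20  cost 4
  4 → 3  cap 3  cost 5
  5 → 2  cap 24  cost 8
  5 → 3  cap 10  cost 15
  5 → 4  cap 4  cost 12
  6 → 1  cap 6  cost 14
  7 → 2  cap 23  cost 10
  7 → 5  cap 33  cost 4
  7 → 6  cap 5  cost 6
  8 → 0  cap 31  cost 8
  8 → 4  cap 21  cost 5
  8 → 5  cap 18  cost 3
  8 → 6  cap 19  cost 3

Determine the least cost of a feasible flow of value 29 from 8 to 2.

Minimum cost for 29 units: 411

shortest-cost path #1: 8→5→2 push 18 @ unit cost 11 (adds 198)
shortest-cost path #2: 8→4→3→1→2 push 3 @ unit cost 13 (adds 39)
shortest-cost path #3: 8→6→1→2 push 6 @ unit cost 19 (adds 114)
shortest-cost path #4: 8→0→3→1→2 push 1 @ unit cost 26 (adds 26)
shortest-cost path #5: 8→0→3→1→5→2 push 1 @ unit cost 34 (adds 34)
total cost = 411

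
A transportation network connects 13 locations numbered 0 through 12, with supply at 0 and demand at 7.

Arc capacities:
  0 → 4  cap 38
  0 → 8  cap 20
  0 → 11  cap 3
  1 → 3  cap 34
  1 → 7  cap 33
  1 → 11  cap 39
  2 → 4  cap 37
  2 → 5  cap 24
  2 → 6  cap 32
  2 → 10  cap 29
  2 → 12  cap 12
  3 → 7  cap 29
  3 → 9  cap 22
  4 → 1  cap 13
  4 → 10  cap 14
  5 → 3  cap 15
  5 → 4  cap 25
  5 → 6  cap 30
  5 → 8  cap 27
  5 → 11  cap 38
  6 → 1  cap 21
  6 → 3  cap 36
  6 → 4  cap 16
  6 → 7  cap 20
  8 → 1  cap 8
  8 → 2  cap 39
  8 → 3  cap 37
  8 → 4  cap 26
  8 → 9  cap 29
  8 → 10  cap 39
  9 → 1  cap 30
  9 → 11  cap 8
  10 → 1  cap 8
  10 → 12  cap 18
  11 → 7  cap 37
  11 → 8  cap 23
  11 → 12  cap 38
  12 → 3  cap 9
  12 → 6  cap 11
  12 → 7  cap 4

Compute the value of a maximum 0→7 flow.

augment #1: 0→11→7 bottleneck 3, total now 3
augment #2: 0→4→1→7 bottleneck 13, total now 16
augment #3: 0→8→1→7 bottleneck 8, total now 24
augment #4: 0→8→3→7 bottleneck 12, total now 36
augment #5: 0→4→10→1→7 bottleneck 8, total now 44
augment #6: 0→4→10→12→7 bottleneck 4, total now 48
augment #7: 0→4→10→12→3→7 bottleneck 2, total now 50

Maximum flow value: 50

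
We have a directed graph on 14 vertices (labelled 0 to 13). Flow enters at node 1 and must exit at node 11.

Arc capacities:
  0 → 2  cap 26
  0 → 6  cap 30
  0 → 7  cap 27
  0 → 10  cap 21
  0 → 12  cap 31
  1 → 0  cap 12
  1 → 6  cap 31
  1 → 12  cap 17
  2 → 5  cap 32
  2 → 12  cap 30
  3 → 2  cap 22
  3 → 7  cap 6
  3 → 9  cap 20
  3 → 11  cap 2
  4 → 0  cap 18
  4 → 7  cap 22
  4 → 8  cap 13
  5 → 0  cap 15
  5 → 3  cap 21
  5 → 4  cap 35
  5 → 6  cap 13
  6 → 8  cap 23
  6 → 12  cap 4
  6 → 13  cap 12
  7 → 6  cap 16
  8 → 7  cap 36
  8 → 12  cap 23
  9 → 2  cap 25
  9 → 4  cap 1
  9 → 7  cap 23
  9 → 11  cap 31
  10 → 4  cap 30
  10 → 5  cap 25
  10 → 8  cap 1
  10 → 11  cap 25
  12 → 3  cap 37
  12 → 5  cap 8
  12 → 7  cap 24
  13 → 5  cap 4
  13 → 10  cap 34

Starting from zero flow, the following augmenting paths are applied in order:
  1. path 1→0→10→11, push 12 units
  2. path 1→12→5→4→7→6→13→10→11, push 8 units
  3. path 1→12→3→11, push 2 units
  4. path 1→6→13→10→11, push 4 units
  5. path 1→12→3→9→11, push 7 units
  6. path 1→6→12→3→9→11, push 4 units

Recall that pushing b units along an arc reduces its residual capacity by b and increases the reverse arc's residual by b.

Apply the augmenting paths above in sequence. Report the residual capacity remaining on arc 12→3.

after path 1 (1→0→10→11, push 12): res(12,3)=37
after path 2 (1→12→5→4→7→6→13→10→11, push 8): res(12,3)=37
after path 3 (1→12→3→11, push 2): res(12,3)=35
after path 4 (1→6→13→10→11, push 4): res(12,3)=35
after path 5 (1→12→3→9→11, push 7): res(12,3)=28
after path 6 (1→6→12→3→9→11, push 4): res(12,3)=24

Residual capacity of (12,3): 24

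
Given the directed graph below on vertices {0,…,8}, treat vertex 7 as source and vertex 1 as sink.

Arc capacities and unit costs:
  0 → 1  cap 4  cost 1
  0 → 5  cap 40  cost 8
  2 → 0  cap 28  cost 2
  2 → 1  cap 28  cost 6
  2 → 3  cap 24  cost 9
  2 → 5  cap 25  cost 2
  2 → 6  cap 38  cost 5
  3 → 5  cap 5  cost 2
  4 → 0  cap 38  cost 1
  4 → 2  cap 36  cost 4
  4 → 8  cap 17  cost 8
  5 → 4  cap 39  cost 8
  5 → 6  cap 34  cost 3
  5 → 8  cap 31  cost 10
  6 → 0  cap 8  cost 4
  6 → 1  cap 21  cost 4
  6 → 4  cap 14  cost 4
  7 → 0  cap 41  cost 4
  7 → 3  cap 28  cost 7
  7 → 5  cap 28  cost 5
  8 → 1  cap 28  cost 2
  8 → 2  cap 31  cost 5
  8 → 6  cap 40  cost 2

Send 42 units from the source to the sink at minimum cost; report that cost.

shortest-cost path #1: 7→0→1 push 4 @ unit cost 5 (adds 20)
shortest-cost path #2: 7→5→6→1 push 21 @ unit cost 12 (adds 252)
shortest-cost path #3: 7→5→8→1 push 7 @ unit cost 17 (adds 119)
shortest-cost path #4: 7→3→5→8→1 push 5 @ unit cost 21 (adds 105)
shortest-cost path #5: 7→0→5→8→1 push 5 @ unit cost 24 (adds 120)
total cost = 616

Minimum cost for 42 units: 616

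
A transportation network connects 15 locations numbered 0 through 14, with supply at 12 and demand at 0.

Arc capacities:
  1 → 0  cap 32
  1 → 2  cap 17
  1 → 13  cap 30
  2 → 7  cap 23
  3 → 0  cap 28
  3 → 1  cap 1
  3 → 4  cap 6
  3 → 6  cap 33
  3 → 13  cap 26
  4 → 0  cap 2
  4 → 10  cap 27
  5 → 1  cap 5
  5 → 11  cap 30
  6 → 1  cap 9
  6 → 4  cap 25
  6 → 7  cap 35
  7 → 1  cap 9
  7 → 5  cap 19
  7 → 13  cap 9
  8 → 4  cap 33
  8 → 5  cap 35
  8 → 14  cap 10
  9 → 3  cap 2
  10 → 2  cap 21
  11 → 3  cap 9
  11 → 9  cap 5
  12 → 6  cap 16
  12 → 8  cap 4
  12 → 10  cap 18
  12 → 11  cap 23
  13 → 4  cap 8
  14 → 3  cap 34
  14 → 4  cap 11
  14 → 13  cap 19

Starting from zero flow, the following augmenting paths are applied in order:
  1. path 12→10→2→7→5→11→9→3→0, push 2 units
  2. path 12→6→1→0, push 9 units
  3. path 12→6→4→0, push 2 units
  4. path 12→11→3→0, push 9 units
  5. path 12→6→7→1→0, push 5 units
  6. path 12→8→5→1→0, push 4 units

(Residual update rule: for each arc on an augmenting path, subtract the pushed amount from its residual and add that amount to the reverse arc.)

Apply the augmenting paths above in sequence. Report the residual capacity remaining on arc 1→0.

after path 1 (12→10→2→7→5→11→9→3→0, push 2): res(1,0)=32
after path 2 (12→6→1→0, push 9): res(1,0)=23
after path 3 (12→6→4→0, push 2): res(1,0)=23
after path 4 (12→11→3→0, push 9): res(1,0)=23
after path 5 (12→6→7→1→0, push 5): res(1,0)=18
after path 6 (12→8→5→1→0, push 4): res(1,0)=14

Residual capacity of (1,0): 14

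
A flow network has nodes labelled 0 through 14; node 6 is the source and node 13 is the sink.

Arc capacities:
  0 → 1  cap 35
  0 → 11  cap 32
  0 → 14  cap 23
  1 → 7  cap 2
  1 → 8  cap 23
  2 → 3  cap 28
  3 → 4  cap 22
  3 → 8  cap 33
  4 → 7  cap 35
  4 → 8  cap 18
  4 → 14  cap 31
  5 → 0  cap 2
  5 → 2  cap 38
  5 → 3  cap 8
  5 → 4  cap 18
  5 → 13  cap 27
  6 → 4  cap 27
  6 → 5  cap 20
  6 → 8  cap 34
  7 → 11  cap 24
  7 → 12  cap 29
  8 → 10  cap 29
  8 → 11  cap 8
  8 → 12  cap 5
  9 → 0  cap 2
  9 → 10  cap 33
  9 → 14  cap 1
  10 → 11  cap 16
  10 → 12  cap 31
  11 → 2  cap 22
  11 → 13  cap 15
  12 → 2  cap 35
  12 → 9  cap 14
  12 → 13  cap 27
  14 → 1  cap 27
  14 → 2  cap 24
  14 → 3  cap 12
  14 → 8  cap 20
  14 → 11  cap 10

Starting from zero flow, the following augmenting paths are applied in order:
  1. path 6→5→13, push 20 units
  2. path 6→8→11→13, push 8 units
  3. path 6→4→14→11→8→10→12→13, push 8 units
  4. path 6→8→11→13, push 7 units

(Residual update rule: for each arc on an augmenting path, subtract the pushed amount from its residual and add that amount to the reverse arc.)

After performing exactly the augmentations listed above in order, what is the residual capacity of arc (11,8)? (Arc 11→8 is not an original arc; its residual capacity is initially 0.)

after path 1 (6→5→13, push 20): res(11,8)=0
after path 2 (6→8→11→13, push 8): res(11,8)=8
after path 3 (6→4→14→11→8→10→12→13, push 8): res(11,8)=0
after path 4 (6→8→11→13, push 7): res(11,8)=7

Residual capacity of (11,8): 7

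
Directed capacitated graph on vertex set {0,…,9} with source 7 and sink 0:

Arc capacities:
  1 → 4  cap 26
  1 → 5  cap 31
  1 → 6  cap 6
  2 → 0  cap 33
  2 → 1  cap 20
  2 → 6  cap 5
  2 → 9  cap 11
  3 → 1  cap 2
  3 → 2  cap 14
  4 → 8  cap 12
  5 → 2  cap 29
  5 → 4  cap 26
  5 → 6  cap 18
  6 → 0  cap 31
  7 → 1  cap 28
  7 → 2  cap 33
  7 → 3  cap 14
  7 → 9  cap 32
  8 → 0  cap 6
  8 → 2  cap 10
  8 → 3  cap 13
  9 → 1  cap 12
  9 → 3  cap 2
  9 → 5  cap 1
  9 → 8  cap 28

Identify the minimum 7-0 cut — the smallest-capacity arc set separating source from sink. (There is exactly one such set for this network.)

augment #1: 7→2→0 push 33
augment #2: 7→1→6→0 push 6
augment #3: 7→9→8→0 push 6
augment #4: 7→1→5→6→0 push 18
augment #5: 7→3→2→6→0 push 5
max flow = 68; residual-reachable set from 7 gives S-side
cut edges (S→T): {(1,6), (2,0), (2,6), (5,6), (8,0)} total cap 68

Min-cut arcs: {(1,6), (2,0), (2,6), (5,6), (8,0)} (total capacity 68)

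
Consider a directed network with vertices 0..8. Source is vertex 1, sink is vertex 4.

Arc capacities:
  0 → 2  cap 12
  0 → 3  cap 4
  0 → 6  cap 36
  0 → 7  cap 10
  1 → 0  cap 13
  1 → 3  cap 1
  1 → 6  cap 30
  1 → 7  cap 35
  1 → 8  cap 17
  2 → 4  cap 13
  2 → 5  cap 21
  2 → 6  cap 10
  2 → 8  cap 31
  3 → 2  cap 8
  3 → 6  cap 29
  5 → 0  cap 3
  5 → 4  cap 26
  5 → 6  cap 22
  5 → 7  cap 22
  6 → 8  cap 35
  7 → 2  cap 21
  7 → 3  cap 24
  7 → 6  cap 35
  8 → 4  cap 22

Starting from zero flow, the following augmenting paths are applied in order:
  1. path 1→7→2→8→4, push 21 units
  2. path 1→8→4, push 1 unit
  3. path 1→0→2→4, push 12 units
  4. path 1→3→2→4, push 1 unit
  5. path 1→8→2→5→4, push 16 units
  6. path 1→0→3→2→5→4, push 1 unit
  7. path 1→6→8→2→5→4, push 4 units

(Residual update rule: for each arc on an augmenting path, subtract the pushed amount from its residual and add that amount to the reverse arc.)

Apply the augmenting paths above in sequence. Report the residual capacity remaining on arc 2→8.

Residual capacity of (2,8): 30

after path 1 (1→7→2→8→4, push 21): res(2,8)=10
after path 2 (1→8→4, push 1): res(2,8)=10
after path 3 (1→0→2→4, push 12): res(2,8)=10
after path 4 (1→3→2→4, push 1): res(2,8)=10
after path 5 (1→8→2→5→4, push 16): res(2,8)=26
after path 6 (1→0→3→2→5→4, push 1): res(2,8)=26
after path 7 (1→6→8→2→5→4, push 4): res(2,8)=30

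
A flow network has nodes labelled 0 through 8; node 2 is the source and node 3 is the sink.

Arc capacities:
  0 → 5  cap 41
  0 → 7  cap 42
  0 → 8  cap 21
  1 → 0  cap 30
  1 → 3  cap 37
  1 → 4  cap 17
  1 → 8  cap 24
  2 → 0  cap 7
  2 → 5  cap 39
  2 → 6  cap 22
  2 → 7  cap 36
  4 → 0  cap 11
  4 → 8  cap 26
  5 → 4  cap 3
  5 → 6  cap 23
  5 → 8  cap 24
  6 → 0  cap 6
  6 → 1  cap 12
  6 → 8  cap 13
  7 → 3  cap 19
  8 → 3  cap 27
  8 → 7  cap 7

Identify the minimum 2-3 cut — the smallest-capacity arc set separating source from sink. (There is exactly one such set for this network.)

Min-cut arcs: {(6,1), (7,3), (8,3)} (total capacity 58)

augment #1: 2→7→3 push 19
augment #2: 2→0→8→3 push 7
augment #3: 2→5→8→3 push 20
augment #4: 2→6→1→3 push 12
max flow = 58; residual-reachable set from 2 gives S-side
cut edges (S→T): {(6,1), (7,3), (8,3)} total cap 58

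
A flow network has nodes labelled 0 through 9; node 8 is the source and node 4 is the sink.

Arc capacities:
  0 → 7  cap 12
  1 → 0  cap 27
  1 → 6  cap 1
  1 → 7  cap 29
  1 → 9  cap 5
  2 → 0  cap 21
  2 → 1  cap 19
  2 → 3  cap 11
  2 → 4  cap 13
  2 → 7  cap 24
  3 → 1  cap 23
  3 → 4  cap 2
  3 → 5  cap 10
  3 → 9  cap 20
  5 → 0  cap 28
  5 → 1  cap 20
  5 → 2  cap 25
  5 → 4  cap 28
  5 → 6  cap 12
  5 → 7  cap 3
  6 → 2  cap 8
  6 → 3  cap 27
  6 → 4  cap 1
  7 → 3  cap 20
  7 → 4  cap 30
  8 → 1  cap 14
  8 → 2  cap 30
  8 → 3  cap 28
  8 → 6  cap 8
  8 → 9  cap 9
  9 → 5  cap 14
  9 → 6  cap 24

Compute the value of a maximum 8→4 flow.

augment #1: 8→2→4 bottleneck 13, total now 13
augment #2: 8→3→4 bottleneck 2, total now 15
augment #3: 8→6→4 bottleneck 1, total now 16
augment #4: 8→1→7→4 bottleneck 14, total now 30
augment #5: 8→2→7→4 bottleneck 16, total now 46
augment #6: 8→3→5→4 bottleneck 10, total now 56
augment #7: 8→9→5→4 bottleneck 9, total now 65
augment #8: 8→3→9→5→4 bottleneck 5, total now 70

Maximum flow value: 70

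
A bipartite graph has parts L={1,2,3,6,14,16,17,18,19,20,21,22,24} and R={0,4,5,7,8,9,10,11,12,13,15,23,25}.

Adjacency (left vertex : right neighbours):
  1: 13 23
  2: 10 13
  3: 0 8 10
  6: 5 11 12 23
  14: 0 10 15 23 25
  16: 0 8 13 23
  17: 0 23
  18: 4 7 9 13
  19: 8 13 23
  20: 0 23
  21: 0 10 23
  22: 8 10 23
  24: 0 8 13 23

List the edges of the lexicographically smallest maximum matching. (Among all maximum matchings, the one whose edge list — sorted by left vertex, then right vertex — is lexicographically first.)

|M| = 8 (so the lex-smallest maximum matching has 8 edges)
process left vertices in ascending order; for each, take the smallest-labelled available neighbour that still permits 8 edges overall, or leave it unmatched if none does
lex-smallest matching: {1-13, 2-10, 3-0, 6-5, 14-15, 16-8, 17-23, 18-4}

Lex-smallest maximum matching: {(1,13), (2,10), (3,0), (6,5), (14,15), (16,8), (17,23), (18,4)}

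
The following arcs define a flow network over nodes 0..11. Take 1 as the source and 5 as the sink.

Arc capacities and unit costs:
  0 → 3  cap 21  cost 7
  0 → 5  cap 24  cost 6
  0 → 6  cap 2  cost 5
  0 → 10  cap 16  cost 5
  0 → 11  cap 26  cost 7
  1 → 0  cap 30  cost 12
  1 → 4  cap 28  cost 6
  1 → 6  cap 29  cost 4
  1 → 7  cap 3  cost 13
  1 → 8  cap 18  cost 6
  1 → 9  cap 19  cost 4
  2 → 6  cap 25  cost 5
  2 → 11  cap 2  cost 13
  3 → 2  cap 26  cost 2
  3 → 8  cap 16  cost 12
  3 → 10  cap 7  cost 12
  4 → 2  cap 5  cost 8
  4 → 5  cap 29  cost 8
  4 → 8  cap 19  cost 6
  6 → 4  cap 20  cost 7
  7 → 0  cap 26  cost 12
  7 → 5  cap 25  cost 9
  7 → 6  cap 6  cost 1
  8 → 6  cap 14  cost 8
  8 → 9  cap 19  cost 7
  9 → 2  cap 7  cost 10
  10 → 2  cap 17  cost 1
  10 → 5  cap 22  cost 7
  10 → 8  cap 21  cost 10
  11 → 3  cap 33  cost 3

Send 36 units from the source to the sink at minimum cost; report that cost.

shortest-cost path #1: 1→4→5 push 28 @ unit cost 14 (adds 392)
shortest-cost path #2: 1→0→5 push 8 @ unit cost 18 (adds 144)
total cost = 536

Minimum cost for 36 units: 536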